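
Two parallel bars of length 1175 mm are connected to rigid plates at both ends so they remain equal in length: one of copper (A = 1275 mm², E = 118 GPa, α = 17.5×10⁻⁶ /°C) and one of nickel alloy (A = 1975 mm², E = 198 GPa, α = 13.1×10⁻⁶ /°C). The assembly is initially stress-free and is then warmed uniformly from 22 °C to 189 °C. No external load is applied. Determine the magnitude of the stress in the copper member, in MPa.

σ ≈ 62.6 MPa (compressive)

Equilibrium of a rigid end plate with no external load gives equal and opposite internal forces ±P in the two members. Since α_{copper} > α_{nickel alloy}, heating drives the copper into compression and the nickel alloy into tension.
Compatibility of the two members (thermal + elastic change equal): (α₁ − α₂)ΔT = P·[1/(A₁E₁) + 1/(A₂E₂)].
|α₁ − α₂|·ΔT = 4.4×10⁻⁶ × 167 = 0.0007348.
1/(A₁E₁) + 1/(A₂E₂) = 1/(1275×118×10³) + 1/(1975×198×10³) = 9.204×10⁻⁹ N⁻¹.
So P = 0.0007348 / 9.204×10⁻⁹ = 79.84 kN.
σ_{copper} = P/A₁ = 79840/1275 = 62.62 MPa, compressive.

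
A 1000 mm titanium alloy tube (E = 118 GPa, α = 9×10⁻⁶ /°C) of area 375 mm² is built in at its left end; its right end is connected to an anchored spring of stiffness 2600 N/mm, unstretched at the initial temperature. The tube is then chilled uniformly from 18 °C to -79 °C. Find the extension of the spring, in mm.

δ ≈ 0.825 mm

If the spring were absent the tube would shorten by αΔT L = 9×10⁻⁶ × 97 × 1000 = 0.873 mm.
Let P be the tensile force in the spring. The tube extends elastically by PL/(AE) and the spring stretches by P/k; together these equal δ_free.
So P = δ_free / [L/(AE) + 1/k] = 0.873 / [ 1000/(375×118×10³) + 1/(2600) ].
P = 0.873 / 0.0004072 = 2144 N.
Spring extension = P/k = 2144/(2600) = 0.8246 mm.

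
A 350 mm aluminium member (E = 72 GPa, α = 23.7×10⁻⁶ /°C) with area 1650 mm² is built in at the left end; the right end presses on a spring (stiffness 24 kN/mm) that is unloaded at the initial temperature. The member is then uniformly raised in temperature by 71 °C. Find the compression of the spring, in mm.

If the spring were absent the member would lengthen by αΔT L = 23.7×10⁻⁶ × 71 × 350 = 0.5889 mm.
Let P be the compressive force at the spring. The member shortens elastically by PL/(AE) and the spring compresses by P/k; together these equal δ_free.
P [ L/(AE) + 1/k ] = δ_free → P [ 350/(1650×72×10³) + 1/(24×10³) ] = 0.5889.
P = 0.5889 / 4.461×10⁻⁵ = 13200 N.
Spring compression = P/k = 13200/(24×10³) = 0.5501 mm.

δ ≈ 0.55 mm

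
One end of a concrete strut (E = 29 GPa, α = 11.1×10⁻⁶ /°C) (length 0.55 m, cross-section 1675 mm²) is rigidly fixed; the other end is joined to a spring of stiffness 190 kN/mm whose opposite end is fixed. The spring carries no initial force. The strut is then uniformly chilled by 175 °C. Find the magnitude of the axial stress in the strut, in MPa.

σ ≈ 38.5 MPa (tensile)

Free thermal contraction: δ_free = αΔT L = 11.1×10⁻⁶ × 175 × 550 = 1.068 mm.
Let P be the tensile force in the spring. The strut extends elastically by PL/(AE) and the spring stretches by P/k; together these equal δ_free.
P [ L/(AE) + 1/k ] = δ_free → P [ 550/(1675×29×10³) + 1/(190×10³) ] = 1.068.
P = 1.068 / 1.659×10⁻⁵ = 64410 N.
σ = P/A = 64410/1675 = 38.46 MPa.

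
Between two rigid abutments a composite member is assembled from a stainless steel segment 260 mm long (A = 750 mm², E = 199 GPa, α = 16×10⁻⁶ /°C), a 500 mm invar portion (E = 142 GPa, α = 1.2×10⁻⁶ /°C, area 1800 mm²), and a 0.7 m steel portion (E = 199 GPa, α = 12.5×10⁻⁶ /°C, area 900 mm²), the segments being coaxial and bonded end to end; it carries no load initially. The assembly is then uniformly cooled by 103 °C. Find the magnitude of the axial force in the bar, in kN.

If the supports were absent, the total length change would be Σ αᵢΔT Lᵢ = 16×10⁻⁶×103×260 + 1.2×10⁻⁶×103×500 + 12.5×10⁻⁶×103×700 = 1.392 mm.
The rigid supports impose zero overall length change; the single axial force P common to all segments must satisfy P Σ Lᵢ/(AᵢEᵢ) = δ_free.
Σ Lᵢ/(AᵢEᵢ) = 260/(750×199×10³) + 500/(1800×142×10³) + 700/(900×199×10³) = 7.607×10⁻⁶ mm/N.
So P = 1.392 / 7.607×10⁻⁶ = 182.9 kN, tensile.

P ≈ 183 kN (tensile)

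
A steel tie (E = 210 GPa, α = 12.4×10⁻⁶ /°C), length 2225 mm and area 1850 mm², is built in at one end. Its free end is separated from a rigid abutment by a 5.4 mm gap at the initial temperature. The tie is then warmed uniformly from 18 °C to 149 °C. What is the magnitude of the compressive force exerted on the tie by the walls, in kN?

P ≈ 0 kN

Unrestrained expansion: δ_free = αΔT L = 12.4×10⁻⁶ × 131 × 2225 = 3.614 mm.
Since δ_free = 3.61 mm is less than the 5.4 mm gap, the tie never touches the wall. No axial force develops.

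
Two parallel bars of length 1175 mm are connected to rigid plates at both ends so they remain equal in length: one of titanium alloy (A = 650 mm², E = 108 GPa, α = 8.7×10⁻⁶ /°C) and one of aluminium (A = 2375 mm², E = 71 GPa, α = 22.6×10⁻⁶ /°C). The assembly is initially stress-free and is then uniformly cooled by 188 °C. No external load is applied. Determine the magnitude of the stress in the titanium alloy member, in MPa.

σ ≈ 199 MPa (compressive)

Both members must finish at the same length. With the larger α, the aluminium tends to over-contract; the plates restrain it, putting the aluminium in tension and the titanium alloy in compression. With no external load the two internal forces are equal and opposite, magnitude P.
Setting the final lengths equal and cancelling L: (α₁ − α₂)ΔT = P/(A₁E₁) + P/(A₂E₂).
|α₁ − α₂|·ΔT = 13.9×10⁻⁶ × 188 = 0.002613.
1/(A₁E₁) + 1/(A₂E₂) = 1/(650×108×10³) + 1/(2375×71×10³) = 2.018×10⁻⁸ N⁻¹.
So P = 0.002613 / 2.018×10⁻⁸ = 129.5 kN.
σ_{titanium alloy} = P/A₁ = 129500/650 = 199.3 MPa, compressive.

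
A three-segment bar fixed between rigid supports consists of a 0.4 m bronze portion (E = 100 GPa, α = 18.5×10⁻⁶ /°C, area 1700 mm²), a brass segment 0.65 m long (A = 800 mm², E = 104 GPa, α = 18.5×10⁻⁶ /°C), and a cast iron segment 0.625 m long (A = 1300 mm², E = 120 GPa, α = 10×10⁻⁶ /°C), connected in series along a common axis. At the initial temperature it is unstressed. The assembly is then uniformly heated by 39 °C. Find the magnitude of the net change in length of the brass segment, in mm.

Free thermal expansion of the whole bar: Σ αᵢΔT Lᵢ = 18.5×10⁻⁶×39×400 + 18.5×10⁻⁶×39×650 + 10×10⁻⁶×39×625 = 1.001 mm.
The walls prevent any net length change, so an axial force P (same in every segment) develops. Compatibility: P · Σ Lᵢ/(AᵢEᵢ) = δ_free.
The series flexibility is Σ Lᵢ/(AᵢEᵢ) = 400/(1700×100×10³) + 650/(800×104×10³) + 625/(1300×120×10³) = 1.417×10⁻⁵ mm/N.
Hence P = δ_free / Σ(L/AE) = 1.001/1.417×10⁻⁵ = 70.66 kN (compressive).
For the brass segment, free thermal change = 18.5×10⁻⁶×39×650 = 0.469 mm and elastic change from P = 70660×650/(800×104×10³) = 0.552 mm; these oppose, so the net change is 0.083 mm (segment shortens).

|ΔL| ≈ 0.083 mm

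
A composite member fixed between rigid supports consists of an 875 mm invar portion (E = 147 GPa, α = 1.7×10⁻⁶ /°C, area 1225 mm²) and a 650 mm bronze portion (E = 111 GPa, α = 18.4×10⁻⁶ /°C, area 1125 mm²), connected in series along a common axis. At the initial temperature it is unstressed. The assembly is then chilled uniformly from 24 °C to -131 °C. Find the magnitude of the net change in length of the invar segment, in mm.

|ΔL| ≈ 0.776 mm

If the supports were absent, the total length change would be Σ αᵢΔT Lᵢ = 1.7×10⁻⁶×155×875 + 18.4×10⁻⁶×155×650 = 2.084 mm.
The rigid supports impose zero overall length change; the single axial force P common to all segments must satisfy P Σ Lᵢ/(AᵢEᵢ) = δ_free.
Σ Lᵢ/(AᵢEᵢ) = 875/(1225×147×10³) + 650/(1125×111×10³) = 1.006×10⁻⁵ mm/N.
So P = 2.084 / 1.006×10⁻⁵ = 207.1 kN, tensile.
For the invar segment, free thermal change = 1.7×10⁻⁶×155×875 = 0.2306 mm and elastic change from P = 207100×875/(1225×147×10³) = 1.006 mm; these oppose, so the net change is 0.776 mm (segment lengthens).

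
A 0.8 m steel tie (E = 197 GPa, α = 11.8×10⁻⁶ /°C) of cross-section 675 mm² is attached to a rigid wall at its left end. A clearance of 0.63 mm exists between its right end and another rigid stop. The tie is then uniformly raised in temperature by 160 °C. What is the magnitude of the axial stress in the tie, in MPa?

Free thermal elongation = αΔT L = 11.8×10⁻⁶ × 160 × 800 = 1.51 mm.
The gap closes (δ_free > 0.63 mm) and the wall then resists a further 1.51 − 0.63 = 0.8804 mm of expansion.
That suppressed elongation corresponds to σ = E·Δ/L = 197×10³ × 0.8804/800 = 216.8 MPa.

σ ≈ 217 MPa (compressive)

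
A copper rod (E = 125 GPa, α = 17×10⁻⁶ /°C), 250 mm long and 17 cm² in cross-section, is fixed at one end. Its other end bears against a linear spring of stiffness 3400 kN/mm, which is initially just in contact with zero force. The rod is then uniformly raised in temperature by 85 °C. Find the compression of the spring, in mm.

Free thermal expansion: δ_free = αΔT L = 17×10⁻⁶ × 85 × 250 = 0.3612 mm.
Let P be the compressive force at the spring. The rod shortens elastically by PL/(AE) and the spring compresses by P/k; together these equal δ_free.
P [ L/(AE) + 1/k ] = δ_free → P [ 250/(1700×125×10³) + 1/(3400×10³) ] = 0.3612.
P = 0.3612 / 1.471×10⁻⁶ = 245600 N.
Spring compression = P/k = 245600/(3400×10³) = 0.07225 mm.

δ ≈ 0.0722 mm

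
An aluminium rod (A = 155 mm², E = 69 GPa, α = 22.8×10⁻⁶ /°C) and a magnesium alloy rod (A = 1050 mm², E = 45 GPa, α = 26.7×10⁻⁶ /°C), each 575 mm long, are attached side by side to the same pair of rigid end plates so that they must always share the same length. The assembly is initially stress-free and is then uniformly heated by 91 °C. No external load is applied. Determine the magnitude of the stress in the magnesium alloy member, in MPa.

σ ≈ 2.95 MPa (compressive)

The magnesium alloy has the larger α, so on heating it would change length more than the aluminium if both were free. The rigid plates force a common final length, so the magnesium alloy is put into compression and the aluminium into tension, with equal and opposite forces P (no external load).
Setting the final lengths equal and cancelling L: (α₁ − α₂)ΔT = P/(A₁E₁) + P/(A₂E₂).
|α₁ − α₂|·ΔT = 3.9×10⁻⁶ × 91 = 0.0003549.
1/(A₁E₁) + 1/(A₂E₂) = 1/(155×69×10³) + 1/(1050×45×10³) = 1.147×10⁻⁷ N⁻¹.
So P = 0.0003549 / 1.147×10⁻⁷ = 3.095 kN.
σ_{magnesium alloy} = P/A₂ = 3095/1050 = 2.948 MPa, compressive.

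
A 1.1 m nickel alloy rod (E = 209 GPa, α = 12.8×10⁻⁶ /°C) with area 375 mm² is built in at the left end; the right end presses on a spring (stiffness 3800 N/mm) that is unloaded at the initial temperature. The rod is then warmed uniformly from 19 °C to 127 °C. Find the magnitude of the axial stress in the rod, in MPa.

The unrestrained thermal change is αΔT L = 12.8×10⁻⁶ × 108 × 1100 = 1.521 mm.
Let P be the compressive force at the spring. The rod shortens elastically by PL/(AE) and the spring compresses by P/k; together these equal δ_free.
P [ L/(AE) + 1/k ] = δ_free → P [ 1100/(375×209×10³) + 1/(3800) ] = 1.521.
P = 1.521 / 0.0002772 = 5486 N.
σ = P/A = 5486/375 = 14.63 MPa.

σ ≈ 14.6 MPa (compressive)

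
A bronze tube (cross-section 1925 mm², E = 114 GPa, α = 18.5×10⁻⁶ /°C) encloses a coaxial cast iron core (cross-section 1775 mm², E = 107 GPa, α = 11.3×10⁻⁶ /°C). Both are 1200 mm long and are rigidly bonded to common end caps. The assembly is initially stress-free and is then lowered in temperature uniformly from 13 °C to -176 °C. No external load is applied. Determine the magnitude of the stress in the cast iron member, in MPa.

σ ≈ 78.1 MPa (compressive)

The bronze has the larger α, so on cooling it would change length more than the cast iron if both were free. The rigid plates force a common final length, so the bronze is put into tension and the cast iron into compression, with equal and opposite forces P (no external load).
Compatibility of the two members (thermal + elastic change equal): (α₁ − α₂)ΔT = P·[1/(A₁E₁) + 1/(A₂E₂)].
|α₁ − α₂|·ΔT = 7.2×10⁻⁶ × 189 = 0.001361.
1/(A₁E₁) + 1/(A₂E₂) = 1/(1925×114×10³) + 1/(1775×107×10³) = 9.822×10⁻⁹ N⁻¹.
P = 0.001361 / 9.822×10⁻⁹ = 138500 N = 138.5 kN.
σ_{cast iron} = P/A₂ = 138500/1775 = 78.05 MPa, compressive.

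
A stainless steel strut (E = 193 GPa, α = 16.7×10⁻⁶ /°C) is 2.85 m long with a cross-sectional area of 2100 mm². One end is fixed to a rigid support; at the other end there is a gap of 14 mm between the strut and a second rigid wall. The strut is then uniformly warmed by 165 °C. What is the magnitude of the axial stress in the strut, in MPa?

Unrestrained expansion: δ_free = αΔT L = 16.7×10⁻⁶ × 165 × 2850 = 7.853 mm.
This is smaller than the 14 mm clearance, so the strut expands freely without reaching the stop — the stress is zero.

σ ≈ 0 MPa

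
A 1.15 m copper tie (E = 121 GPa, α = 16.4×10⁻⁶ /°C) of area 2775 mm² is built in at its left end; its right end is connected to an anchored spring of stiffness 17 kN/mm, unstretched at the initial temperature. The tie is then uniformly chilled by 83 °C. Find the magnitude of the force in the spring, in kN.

P ≈ 25.1 kN

If the spring were absent the tie would shorten by αΔT L = 16.4×10⁻⁶ × 83 × 1150 = 1.565 mm.
With a force P in the spring, the elastic change of the tie is PL/(AE) and that of the spring is P/k; compatibility requires their sum to equal δ_free.
So P = δ_free / [L/(AE) + 1/k] = 1.565 / [ 1150/(2775×121×10³) + 1/(17×10³) ].
P = 1.565 / 6.225×10⁻⁵ = 25150 N.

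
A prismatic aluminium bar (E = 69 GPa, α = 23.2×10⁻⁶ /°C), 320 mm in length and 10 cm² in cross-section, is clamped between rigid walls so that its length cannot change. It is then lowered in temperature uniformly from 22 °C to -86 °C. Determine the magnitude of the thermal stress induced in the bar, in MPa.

With length fixed, the mechanical strain must cancel the thermal strain αΔT = 23.2×10⁻⁶ × 108 = 2505.6×10⁻⁶.
The stress required to suppress this strain is σ = Eε = 69×10³ × 2505.6×10⁻⁶ = 172.9 MPa, tensile since the bar is trying to contract.

σ ≈ 173 MPa (tensile)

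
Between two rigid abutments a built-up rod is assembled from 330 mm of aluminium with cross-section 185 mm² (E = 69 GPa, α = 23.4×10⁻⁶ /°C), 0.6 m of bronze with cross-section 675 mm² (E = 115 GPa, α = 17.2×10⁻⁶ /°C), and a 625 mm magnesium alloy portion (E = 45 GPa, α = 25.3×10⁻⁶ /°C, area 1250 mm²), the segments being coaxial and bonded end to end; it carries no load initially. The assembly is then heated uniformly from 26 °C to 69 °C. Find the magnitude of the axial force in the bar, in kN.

With the walls removed the bar would change length by δ_free = Σ αᵢΔT Lᵢ = 23.4×10⁻⁶×43×330 + 17.2×10⁻⁶×43×600 + 25.3×10⁻⁶×43×625 = 1.456 mm.
Since the ends are fixed, an axial force P builds up, equal in every segment, with P · Σ Lᵢ/(AᵢEᵢ) = δ_free.
The series flexibility is Σ Lᵢ/(AᵢEᵢ) = 330/(185×69×10³) + 600/(675×115×10³) + 625/(1250×45×10³) = 4.469×10⁻⁵ mm/N.
P = 1.456 / 4.469×10⁻⁵ = 32570 N = 32.57 kN, compressive.

P ≈ 32.6 kN (compressive)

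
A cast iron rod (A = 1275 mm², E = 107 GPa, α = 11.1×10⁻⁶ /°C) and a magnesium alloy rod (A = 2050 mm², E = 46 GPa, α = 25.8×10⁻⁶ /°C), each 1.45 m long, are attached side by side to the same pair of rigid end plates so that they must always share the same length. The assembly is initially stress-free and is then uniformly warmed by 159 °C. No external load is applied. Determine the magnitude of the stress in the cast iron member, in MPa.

Both members must finish at the same length. With the larger α, the magnesium alloy tends to over-expand; the plates restrain it, putting the magnesium alloy in compression and the cast iron in tension. With no external load the two internal forces are equal and opposite, magnitude P.
Compatibility of the two members (thermal + elastic change equal): (α₁ − α₂)ΔT = P·[1/(A₁E₁) + 1/(A₂E₂)].
|α₁ − α₂|·ΔT = 14.7×10⁻⁶ × 159 = 0.002337.
1/(A₁E₁) + 1/(A₂E₂) = 1/(1275×107×10³) + 1/(2050×46×10³) = 1.793×10⁻⁸ N⁻¹.
P = 0.002337 / 1.793×10⁻⁸ = 130300 N = 130.3 kN.
σ_{cast iron} = P/A₁ = 130300/1275 = 102.2 MPa, tensile.

σ ≈ 102 MPa (tensile)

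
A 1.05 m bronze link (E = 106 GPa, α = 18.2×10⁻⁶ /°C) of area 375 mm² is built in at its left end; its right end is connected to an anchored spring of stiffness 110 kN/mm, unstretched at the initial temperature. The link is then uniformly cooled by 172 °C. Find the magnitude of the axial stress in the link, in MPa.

σ ≈ 247 MPa (tensile)

Free thermal contraction: δ_free = αΔT L = 18.2×10⁻⁶ × 172 × 1050 = 3.287 mm.
With a force P in the spring, the elastic change of the link is PL/(AE) and that of the spring is P/k; compatibility requires their sum to equal δ_free.
So P = δ_free / [L/(AE) + 1/k] = 3.287 / [ 1050/(375×106×10³) + 1/(110×10³) ].
P = 3.287 / 3.551×10⁻⁵ = 92570 N.
σ = P/A = 92570/375 = 246.9 MPa.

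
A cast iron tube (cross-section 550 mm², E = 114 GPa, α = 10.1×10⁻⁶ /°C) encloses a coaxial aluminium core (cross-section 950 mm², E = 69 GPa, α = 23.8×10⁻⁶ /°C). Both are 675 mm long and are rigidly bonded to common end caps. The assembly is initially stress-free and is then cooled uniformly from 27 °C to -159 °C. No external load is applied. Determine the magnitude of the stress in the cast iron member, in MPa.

The aluminium has the larger α, so on cooling it would change length more than the cast iron if both were free. The rigid plates force a common final length, so the aluminium is put into tension and the cast iron into compression, with equal and opposite forces P (no external load).
Setting the final lengths equal and cancelling L: (α₁ − α₂)ΔT = P/(A₁E₁) + P/(A₂E₂).
|α₁ − α₂|·ΔT = 13.7×10⁻⁶ × 186 = 0.002548.
1/(A₁E₁) + 1/(A₂E₂) = 1/(550×114×10³) + 1/(950×69×10³) = 3.12×10⁻⁸ N⁻¹.
P = 0.002548 / 3.12×10⁻⁸ = 81660 N = 81.66 kN.
σ_{cast iron} = P/A₁ = 81660/550 = 148.5 MPa, compressive.

σ ≈ 148 MPa (compressive)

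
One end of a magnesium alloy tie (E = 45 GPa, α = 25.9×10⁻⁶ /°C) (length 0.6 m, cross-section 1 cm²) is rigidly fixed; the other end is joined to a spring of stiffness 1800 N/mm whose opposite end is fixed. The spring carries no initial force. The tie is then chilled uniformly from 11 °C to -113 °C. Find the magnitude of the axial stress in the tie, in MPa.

The unrestrained thermal change is αΔT L = 25.9×10⁻⁶ × 124 × 600 = 1.927 mm.
Let P be the tensile force in the spring. The tie extends elastically by PL/(AE) and the spring stretches by P/k; together these equal δ_free.
So P = δ_free / [L/(AE) + 1/k] = 1.927 / [ 600/(100×45×10³) + 1/(1800) ].
P = 1.927 / 0.0006889 = 2797 N.
σ = P/A = 2797/100 = 27.97 MPa.

σ ≈ 28 MPa (tensile)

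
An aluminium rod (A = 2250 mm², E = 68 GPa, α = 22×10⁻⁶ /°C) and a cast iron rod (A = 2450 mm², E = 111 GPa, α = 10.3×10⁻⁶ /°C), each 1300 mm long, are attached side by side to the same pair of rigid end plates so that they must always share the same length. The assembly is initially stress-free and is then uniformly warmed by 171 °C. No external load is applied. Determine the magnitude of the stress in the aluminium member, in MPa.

σ ≈ 87.1 MPa (compressive)

Equilibrium of a rigid end plate with no external load gives equal and opposite internal forces ±P in the two members. Since α_{aluminium} > α_{cast iron}, heating drives the aluminium into compression and the cast iron into tension.
Compatibility of the two members (thermal + elastic change equal): (α₁ − α₂)ΔT = P·[1/(A₁E₁) + 1/(A₂E₂)].
|α₁ − α₂|·ΔT = 11.7×10⁻⁶ × 171 = 0.002001.
1/(A₁E₁) + 1/(A₂E₂) = 1/(2250×68×10³) + 1/(2450×111×10³) = 1.021×10⁻⁸ N⁻¹.
So P = 0.002001 / 1.021×10⁻⁸ = 195.9 kN.
σ_{aluminium} = P/A₁ = 195900/2250 = 87.06 MPa, compressive.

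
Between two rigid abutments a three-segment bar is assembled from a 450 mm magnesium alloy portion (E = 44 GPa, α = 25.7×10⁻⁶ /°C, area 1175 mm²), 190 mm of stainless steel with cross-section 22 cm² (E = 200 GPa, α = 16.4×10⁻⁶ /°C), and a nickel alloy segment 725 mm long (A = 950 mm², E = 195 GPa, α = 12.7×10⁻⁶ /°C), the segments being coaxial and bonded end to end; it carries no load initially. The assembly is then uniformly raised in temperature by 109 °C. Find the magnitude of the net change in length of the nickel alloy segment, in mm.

With the walls removed the bar would change length by δ_free = Σ αᵢΔT Lᵢ = 25.7×10⁻⁶×109×450 + 16.4×10⁻⁶×109×190 + 12.7×10⁻⁶×109×725 = 2.604 mm.
Since the ends are fixed, an axial force P builds up, equal in every segment, with P · Σ Lᵢ/(AᵢEᵢ) = δ_free.
The series flexibility is Σ Lᵢ/(AᵢEᵢ) = 450/(1175×44×10³) + 190/(2200×200×10³) + 725/(950×195×10³) = 1.305×10⁻⁵ mm/N.
So P = 2.604 / 1.305×10⁻⁵ = 199.5 kN, compressive.
For the nickel alloy segment, free thermal change = 12.7×10⁻⁶×109×725 = 1.004 mm and elastic change from P = 199500×725/(950×195×10³) = 0.7809 mm; these oppose, so the net change is 0.223 mm (segment lengthens).

|ΔL| ≈ 0.223 mm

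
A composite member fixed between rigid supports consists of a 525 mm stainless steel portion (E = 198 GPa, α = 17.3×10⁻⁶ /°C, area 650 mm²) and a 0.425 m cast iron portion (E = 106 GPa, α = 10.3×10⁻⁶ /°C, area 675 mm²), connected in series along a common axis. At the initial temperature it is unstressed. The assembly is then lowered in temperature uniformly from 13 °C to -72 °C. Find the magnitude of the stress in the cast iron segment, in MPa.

σ ≈ 169 MPa (tensile)

With the walls removed the bar would change length by δ_free = Σ αᵢΔT Lᵢ = 17.3×10⁻⁶×85×525 + 10.3×10⁻⁶×85×425 = 1.144 mm.
The walls prevent any net length change, so an axial force P (same in every segment) develops. Compatibility: P · Σ Lᵢ/(AᵢEᵢ) = δ_free.
Σ Lᵢ/(AᵢEᵢ) = 525/(650×198×10³) + 425/(675×106×10³) = 1.002×10⁻⁵ mm/N.
P = 1.144 / 1.002×10⁻⁵ = 114200 N = 114.2 kN, tensile.
σ_{cast iron} = P / A = 114200 / 675 = 169.2 MPa.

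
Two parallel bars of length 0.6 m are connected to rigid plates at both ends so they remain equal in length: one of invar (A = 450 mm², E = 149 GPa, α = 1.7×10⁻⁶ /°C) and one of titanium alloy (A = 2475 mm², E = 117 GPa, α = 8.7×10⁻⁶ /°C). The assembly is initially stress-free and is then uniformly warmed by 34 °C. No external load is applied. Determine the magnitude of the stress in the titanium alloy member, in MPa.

σ ≈ 5.24 MPa (compressive)

The titanium alloy has the larger α, so on heating it would change length more than the invar if both were free. The rigid plates force a common final length, so the titanium alloy is put into compression and the invar into tension, with equal and opposite forces P (no external load).
Equating the net (thermal + elastic) strains gives |α₁ − α₂|·ΔT = P·[1/(A₁E₁) + 1/(A₂E₂)].
|α₁ − α₂|·ΔT = 7×10⁻⁶ × 34 = 0.000238.
1/(A₁E₁) + 1/(A₂E₂) = 1/(450×149×10³) + 1/(2475×117×10³) = 1.837×10⁻⁸ N⁻¹.
So P = 0.000238 / 1.837×10⁻⁸ = 12.96 kN.
σ_{titanium alloy} = P/A₂ = 12960/2475 = 5.235 MPa, compressive.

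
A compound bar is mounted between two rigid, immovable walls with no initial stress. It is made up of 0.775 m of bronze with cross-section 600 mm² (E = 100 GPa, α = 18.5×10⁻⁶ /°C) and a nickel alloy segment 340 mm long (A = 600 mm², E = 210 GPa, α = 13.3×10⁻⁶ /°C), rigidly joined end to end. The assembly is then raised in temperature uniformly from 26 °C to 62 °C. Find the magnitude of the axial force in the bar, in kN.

With the walls removed the bar would change length by δ_free = Σ αᵢΔT Lᵢ = 18.5×10⁻⁶×36×775 + 13.3×10⁻⁶×36×340 = 0.6789 mm.
The rigid supports impose zero overall length change; the single axial force P common to all segments must satisfy P Σ Lᵢ/(AᵢEᵢ) = δ_free.
Σ Lᵢ/(AᵢEᵢ) = 775/(600×100×10³) + 340/(600×210×10³) = 1.562×10⁻⁵ mm/N.
Hence P = δ_free / Σ(L/AE) = 0.6789/1.562×10⁻⁵ = 43.48 kN (compressive).

P ≈ 43.5 kN (compressive)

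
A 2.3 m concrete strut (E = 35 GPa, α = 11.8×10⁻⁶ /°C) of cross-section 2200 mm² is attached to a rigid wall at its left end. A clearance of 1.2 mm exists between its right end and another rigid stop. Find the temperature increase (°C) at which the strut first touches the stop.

The gap closes when αΔT L = 1.2 mm, since the strut is still unstressed at that instant.
So ΔT = g/(αL) = 1.2/(11.8×10⁻⁶ × 2300) = 44.22 °C.

ΔT ≈ 44.2 °C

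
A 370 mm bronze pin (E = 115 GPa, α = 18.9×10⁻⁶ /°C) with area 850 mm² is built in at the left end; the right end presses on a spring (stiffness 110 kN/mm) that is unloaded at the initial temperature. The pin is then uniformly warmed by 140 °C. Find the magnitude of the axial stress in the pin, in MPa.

σ ≈ 89.5 MPa (compressive)

The unrestrained thermal change is αΔT L = 18.9×10⁻⁶ × 140 × 370 = 0.979 mm.
Let P be the compressive force at the spring. The pin shortens elastically by PL/(AE) and the spring compresses by P/k; together these equal δ_free.
So P = δ_free / [L/(AE) + 1/k] = 0.979 / [ 370/(850×115×10³) + 1/(110×10³) ].
P = 0.979 / 1.288×10⁻⁵ = 76030 N.
σ = P/A = 76030/850 = 89.45 MPa.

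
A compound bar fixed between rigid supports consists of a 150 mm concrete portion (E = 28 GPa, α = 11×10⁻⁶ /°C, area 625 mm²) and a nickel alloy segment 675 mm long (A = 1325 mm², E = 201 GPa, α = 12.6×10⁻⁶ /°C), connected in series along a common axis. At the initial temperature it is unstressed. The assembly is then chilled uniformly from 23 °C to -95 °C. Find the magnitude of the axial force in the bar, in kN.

With the walls removed the bar would change length by δ_free = Σ αᵢΔT Lᵢ = 11×10⁻⁶×118×150 + 12.6×10⁻⁶×118×675 = 1.198 mm.
The rigid supports impose zero overall length change; the single axial force P common to all segments must satisfy P Σ Lᵢ/(AᵢEᵢ) = δ_free.
Σ Lᵢ/(AᵢEᵢ) = 150/(625×28×10³) + 675/(1325×201×10³) = 1.111×10⁻⁵ mm/N.
P = 1.198 / 1.111×10⁻⁵ = 107900 N = 107.9 kN, tensile.

P ≈ 108 kN (tensile)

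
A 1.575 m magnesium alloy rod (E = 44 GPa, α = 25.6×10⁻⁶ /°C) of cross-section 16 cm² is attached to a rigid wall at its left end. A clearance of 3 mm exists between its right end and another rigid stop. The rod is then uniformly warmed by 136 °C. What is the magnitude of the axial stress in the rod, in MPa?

If the wall were absent the rod would grow by αΔT L = 25.6×10⁻⁶ × 136 × 1575 = 5.484 mm.
After closing the 3 mm clearance, 5.484 − 3 = 2.484 mm of expansion remains to be suppressed by the wall.
So σ = E(δ_free − g)/L = 44×10³ × 2.484/1575 = 69.38 MPa.

σ ≈ 69.4 MPa (compressive)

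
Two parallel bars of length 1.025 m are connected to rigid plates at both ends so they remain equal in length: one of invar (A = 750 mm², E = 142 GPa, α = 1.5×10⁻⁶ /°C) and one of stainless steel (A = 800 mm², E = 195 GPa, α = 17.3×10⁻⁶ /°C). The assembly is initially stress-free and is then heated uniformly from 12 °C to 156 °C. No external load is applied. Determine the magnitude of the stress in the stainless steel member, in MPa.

The stainless steel has the larger α, so on heating it would change length more than the invar if both were free. The rigid plates force a common final length, so the stainless steel is put into compression and the invar into tension, with equal and opposite forces P (no external load).
Compatibility of the two members (thermal + elastic change equal): (α₁ − α₂)ΔT = P·[1/(A₁E₁) + 1/(A₂E₂)].
|α₁ − α₂|·ΔT = 15.8×10⁻⁶ × 144 = 0.002275.
1/(A₁E₁) + 1/(A₂E₂) = 1/(750×142×10³) + 1/(800×195×10³) = 1.58×10⁻⁸ N⁻¹.
P = 0.002275 / 1.58×10⁻⁸ = 144000 N = 144 kN.
σ_{stainless steel} = P/A₂ = 144000/800 = 180 MPa, compressive.

σ ≈ 180 MPa (compressive)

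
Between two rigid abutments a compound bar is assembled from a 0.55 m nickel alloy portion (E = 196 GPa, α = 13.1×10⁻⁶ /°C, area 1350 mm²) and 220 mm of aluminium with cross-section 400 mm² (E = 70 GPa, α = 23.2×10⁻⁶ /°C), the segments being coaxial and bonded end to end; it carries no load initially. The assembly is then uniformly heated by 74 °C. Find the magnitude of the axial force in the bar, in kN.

P ≈ 91.7 kN (compressive)

If the supports were absent, the total length change would be Σ αᵢΔT Lᵢ = 13.1×10⁻⁶×74×550 + 23.2×10⁻⁶×74×220 = 0.9109 mm.
The rigid supports impose zero overall length change; the single axial force P common to all segments must satisfy P Σ Lᵢ/(AᵢEᵢ) = δ_free.
The series flexibility is Σ Lᵢ/(AᵢEᵢ) = 550/(1350×196×10³) + 220/(400×70×10³) = 9.936×10⁻⁶ mm/N.
Hence P = δ_free / Σ(L/AE) = 0.9109/9.936×10⁻⁶ = 91.68 kN (compressive).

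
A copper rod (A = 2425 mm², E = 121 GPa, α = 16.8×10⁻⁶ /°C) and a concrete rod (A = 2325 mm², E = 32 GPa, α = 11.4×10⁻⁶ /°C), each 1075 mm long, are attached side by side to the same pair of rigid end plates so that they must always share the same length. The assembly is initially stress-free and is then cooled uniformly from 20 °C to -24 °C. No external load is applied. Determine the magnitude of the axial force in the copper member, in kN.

P ≈ 14.1 kN (tensile in the copper)

Both members must finish at the same length. With the larger α, the copper tends to over-contract; the plates restrain it, putting the copper in tension and the concrete in compression. With no external load the two internal forces are equal and opposite, magnitude P.
Compatibility of the two members (thermal + elastic change equal): (α₁ − α₂)ΔT = P·[1/(A₁E₁) + 1/(A₂E₂)].
|α₁ − α₂|·ΔT = 5.4×10⁻⁶ × 44 = 0.0002376.
1/(A₁E₁) + 1/(A₂E₂) = 1/(2425×121×10³) + 1/(2325×32×10³) = 1.685×10⁻⁸ N⁻¹.
So P = 0.0002376 / 1.685×10⁻⁸ = 14.1 kN.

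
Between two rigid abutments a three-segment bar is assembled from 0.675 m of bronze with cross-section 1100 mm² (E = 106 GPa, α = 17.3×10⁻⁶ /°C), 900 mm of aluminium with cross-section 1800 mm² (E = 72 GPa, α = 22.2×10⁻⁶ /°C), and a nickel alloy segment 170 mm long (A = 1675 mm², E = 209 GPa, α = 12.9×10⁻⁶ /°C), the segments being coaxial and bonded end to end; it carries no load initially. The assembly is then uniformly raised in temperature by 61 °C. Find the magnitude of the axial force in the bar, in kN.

Free thermal expansion of the whole bar: Σ αᵢΔT Lᵢ = 17.3×10⁻⁶×61×675 + 22.2×10⁻⁶×61×900 + 12.9×10⁻⁶×61×170 = 2.065 mm.
The rigid supports impose zero overall length change; the single axial force P common to all segments must satisfy P Σ Lᵢ/(AᵢEᵢ) = δ_free.
The series flexibility is Σ Lᵢ/(AᵢEᵢ) = 675/(1100×106×10³) + 900/(1800×72×10³) + 170/(1675×209×10³) = 1.322×10⁻⁵ mm/N.
So P = 2.065 / 1.322×10⁻⁵ = 156.2 kN, compressive.

P ≈ 156 kN (compressive)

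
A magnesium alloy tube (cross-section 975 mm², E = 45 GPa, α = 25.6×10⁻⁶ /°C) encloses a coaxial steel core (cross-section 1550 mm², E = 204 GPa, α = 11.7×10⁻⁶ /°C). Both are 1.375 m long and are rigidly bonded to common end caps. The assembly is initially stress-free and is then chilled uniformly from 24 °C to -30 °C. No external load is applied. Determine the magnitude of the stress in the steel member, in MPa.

σ ≈ 18.7 MPa (compressive)

The magnesium alloy has the larger α, so on cooling it would change length more than the steel if both were free. The rigid plates force a common final length, so the magnesium alloy is put into tension and the steel into compression, with equal and opposite forces P (no external load).
Setting the final lengths equal and cancelling L: (α₁ − α₂)ΔT = P/(A₁E₁) + P/(A₂E₂).
|α₁ − α₂|·ΔT = 13.9×10⁻⁶ × 54 = 0.0007506.
1/(A₁E₁) + 1/(A₂E₂) = 1/(975×45×10³) + 1/(1550×204×10³) = 2.595×10⁻⁸ N⁻¹.
So P = 0.0007506 / 2.595×10⁻⁸ = 28.92 kN.
σ_{steel} = P/A₂ = 28920/1550 = 18.66 MPa, compressive.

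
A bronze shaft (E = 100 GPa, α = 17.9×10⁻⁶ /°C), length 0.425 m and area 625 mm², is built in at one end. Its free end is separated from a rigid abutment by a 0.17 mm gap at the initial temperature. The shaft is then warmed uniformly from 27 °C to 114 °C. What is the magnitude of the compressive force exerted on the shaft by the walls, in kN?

If the wall were absent the shaft would grow by αΔT L = 17.9×10⁻⁶ × 87 × 425 = 0.6619 mm.
After closing the 0.17 mm clearance, 0.6619 − 0.17 = 0.4919 mm of expansion remains to be suppressed by the wall.
That suppressed elongation corresponds to σ = E·Δ/L = 100×10³ × 0.4919/425 = 115.7 MPa.
Force on the wall = σA = 115.7 × 625 mm² = 72.33 kN.

P ≈ 72.3 kN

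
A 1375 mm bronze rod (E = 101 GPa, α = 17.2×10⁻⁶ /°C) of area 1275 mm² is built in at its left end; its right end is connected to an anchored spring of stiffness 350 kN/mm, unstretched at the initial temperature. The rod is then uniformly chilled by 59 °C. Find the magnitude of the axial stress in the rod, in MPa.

The unrestrained thermal change is αΔT L = 17.2×10⁻⁶ × 59 × 1375 = 1.395 mm.
Let P be the tensile force in the spring. The rod extends elastically by PL/(AE) and the spring stretches by P/k; together these equal δ_free.
So P = δ_free / [L/(AE) + 1/k] = 1.395 / [ 1375/(1275×101×10³) + 1/(350×10³) ].
P = 1.395 / 1.353×10⁻⁵ = 103100 N.
σ = P/A = 103100/1275 = 80.86 MPa.

σ ≈ 80.9 MPa (tensile)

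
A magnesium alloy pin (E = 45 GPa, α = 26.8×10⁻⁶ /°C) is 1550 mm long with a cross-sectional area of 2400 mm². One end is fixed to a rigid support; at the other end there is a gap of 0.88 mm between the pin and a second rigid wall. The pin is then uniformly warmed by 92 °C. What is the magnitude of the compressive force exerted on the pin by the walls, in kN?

Unrestrained expansion: δ_free = αΔT L = 26.8×10⁻⁶ × 92 × 1550 = 3.822 mm.
This exceeds the 0.88 mm gap, so the wall pushes back. The portion of expansion that must be recovered elastically is δ_free − gap = 3.822 − 0.88 = 2.942 mm.
Compatibility: PL/(AE) = 2.942 mm, so σ = P/A = E × (2.942/1550) = 85.4 MPa.
P = σA = 85.4 × 2400 = 205 kN.

P ≈ 205 kN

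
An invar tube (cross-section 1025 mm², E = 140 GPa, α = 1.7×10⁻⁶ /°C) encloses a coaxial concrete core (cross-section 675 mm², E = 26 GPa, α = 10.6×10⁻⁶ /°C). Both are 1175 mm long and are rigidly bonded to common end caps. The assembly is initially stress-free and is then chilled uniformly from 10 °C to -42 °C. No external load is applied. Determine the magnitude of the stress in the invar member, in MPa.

Equilibrium of a rigid end plate with no external load gives equal and opposite internal forces ±P in the two members. Since α_{concrete} > α_{invar}, cooling drives the concrete into tension and the invar into compression.
Equating the net (thermal + elastic) strains gives |α₁ − α₂|·ΔT = P·[1/(A₁E₁) + 1/(A₂E₂)].
|α₁ − α₂|·ΔT = 8.9×10⁻⁶ × 52 = 0.0004628.
1/(A₁E₁) + 1/(A₂E₂) = 1/(1025×140×10³) + 1/(675×26×10³) = 6.395×10⁻⁸ N⁻¹.
So P = 0.0004628 / 6.395×10⁻⁸ = 7.237 kN.
σ_{invar} = P/A₁ = 7237/1025 = 7.061 MPa, compressive.

σ ≈ 7.06 MPa (compressive)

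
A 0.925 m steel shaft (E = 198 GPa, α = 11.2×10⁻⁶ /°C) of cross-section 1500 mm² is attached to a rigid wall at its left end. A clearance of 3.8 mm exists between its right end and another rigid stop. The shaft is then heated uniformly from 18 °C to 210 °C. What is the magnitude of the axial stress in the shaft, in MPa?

σ ≈ 0 MPa

If the wall were absent the shaft would grow by αΔT L = 11.2×10⁻⁶ × 192 × 925 = 1.989 mm.
Since δ_free = 1.99 mm is less than the 3.8 mm gap, the shaft never touches the wall. No axial force develops.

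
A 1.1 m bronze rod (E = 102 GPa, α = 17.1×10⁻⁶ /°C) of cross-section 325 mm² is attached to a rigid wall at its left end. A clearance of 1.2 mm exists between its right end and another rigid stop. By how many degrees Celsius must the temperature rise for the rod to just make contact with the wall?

ΔT ≈ 63.8 °C

Contact occurs when the free expansion equals the gap: αΔT L = 1.2 mm.
ΔT = 1.2 / (17.1×10⁻⁶ × 1100) = 63.8 °C.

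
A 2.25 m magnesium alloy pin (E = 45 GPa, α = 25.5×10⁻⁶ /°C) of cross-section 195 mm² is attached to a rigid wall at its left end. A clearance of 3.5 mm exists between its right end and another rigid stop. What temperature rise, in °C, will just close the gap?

Contact occurs when the free expansion equals the gap: αΔT L = 3.5 mm.
So ΔT = g/(αL) = 3.5/(25.5×10⁻⁶ × 2250) = 61 °C.

ΔT ≈ 61 °C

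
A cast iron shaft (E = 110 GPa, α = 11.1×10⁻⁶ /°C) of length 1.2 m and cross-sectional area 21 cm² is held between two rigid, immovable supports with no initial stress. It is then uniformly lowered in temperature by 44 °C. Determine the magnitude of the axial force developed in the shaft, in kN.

P ≈ 113 kN (tensile)

With zero net strain, σ = E·αΔT = 110 GPa × 11.1×10⁻⁶ × 44 = 53.72 MPa.
Then P = σA = 53.72 × 2100 mm² = 112.8 kN, tensile.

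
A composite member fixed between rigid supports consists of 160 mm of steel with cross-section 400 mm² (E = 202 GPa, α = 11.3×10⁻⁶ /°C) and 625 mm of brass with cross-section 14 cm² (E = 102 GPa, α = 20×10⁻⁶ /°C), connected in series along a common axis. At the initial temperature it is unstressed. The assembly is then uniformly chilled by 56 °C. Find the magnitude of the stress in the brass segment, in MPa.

σ ≈ 90 MPa (tensile)

If the supports were absent, the total length change would be Σ αᵢΔT Lᵢ = 11.3×10⁻⁶×56×160 + 20×10⁻⁶×56×625 = 0.8012 mm.
The walls prevent any net length change, so an axial force P (same in every segment) develops. Compatibility: P · Σ Lᵢ/(AᵢEᵢ) = δ_free.
Σ Lᵢ/(AᵢEᵢ) = 160/(400×202×10³) + 625/(1400×102×10³) = 6.357×10⁻⁶ mm/N.
P = 0.8012 / 6.357×10⁻⁶ = 126000 N = 126 kN, tensile.
σ_{brass} = P / A = 126000 / 1400 = 90.03 MPa.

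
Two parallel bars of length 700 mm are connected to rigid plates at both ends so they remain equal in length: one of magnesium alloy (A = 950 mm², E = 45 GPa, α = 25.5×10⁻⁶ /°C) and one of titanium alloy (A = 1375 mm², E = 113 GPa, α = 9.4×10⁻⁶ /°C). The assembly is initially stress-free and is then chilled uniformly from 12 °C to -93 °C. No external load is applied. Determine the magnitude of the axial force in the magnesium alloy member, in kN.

Equilibrium of a rigid end plate with no external load gives equal and opposite internal forces ±P in the two members. Since α_{magnesium alloy} > α_{titanium alloy}, cooling drives the magnesium alloy into tension and the titanium alloy into compression.
Setting the final lengths equal and cancelling L: (α₁ − α₂)ΔT = P/(A₁E₁) + P/(A₂E₂).
|α₁ − α₂|·ΔT = 16.1×10⁻⁶ × 105 = 0.001691.
1/(A₁E₁) + 1/(A₂E₂) = 1/(950×45×10³) + 1/(1375×113×10³) = 2.983×10⁻⁸ N⁻¹.
So P = 0.001691 / 2.983×10⁻⁸ = 56.68 kN.

P ≈ 56.7 kN (tensile in the magnesium alloy)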